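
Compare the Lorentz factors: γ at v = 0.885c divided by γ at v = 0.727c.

γ₁ = 1/√(1 - 0.885²) = 2.148
γ₂ = 1/√(1 - 0.727²) = 1.456
γ₁/γ₂ = 2.148/1.456 = 1.475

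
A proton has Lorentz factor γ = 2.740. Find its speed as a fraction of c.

From γ = 1/√(1 - v²/c²):
1/γ² = 1/2.740² = 0.1332
v²/c² = 1 - 0.1332 = 0.8668
v/c = √(0.8668) = 0.9310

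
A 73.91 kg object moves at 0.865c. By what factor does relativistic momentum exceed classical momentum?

p_rel = γmv, p_class = mv
Ratio = γ = 1/√(1 - 0.865²) = 1.993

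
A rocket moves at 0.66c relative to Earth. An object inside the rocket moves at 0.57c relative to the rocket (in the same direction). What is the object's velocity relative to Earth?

u = (u' + v)/(1 + u'v/c²)
Numerator: 0.57 + 0.66 = 1.23
Denominator: 1 + 0.3762 = 1.3762
u = 1.23/1.3762 = 0.8938c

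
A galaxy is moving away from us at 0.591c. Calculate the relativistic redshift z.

β = 0.591
(1+β)/(1-β) = 1.591/0.409 = 3.890
√(3.890) = 1.9723
z = 1.9723 - 1 = 0.9723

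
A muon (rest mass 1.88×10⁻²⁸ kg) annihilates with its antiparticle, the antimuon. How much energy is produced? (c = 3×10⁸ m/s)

Both particles have the same rest mass, so total mass = 2m
E = 2m·c² = 2 × 1.88×10⁻²⁸ × (3×10⁸)²
= 2 × 1.88×10⁻²⁸ × 9×10¹⁶
= 3.384×10⁻¹¹ J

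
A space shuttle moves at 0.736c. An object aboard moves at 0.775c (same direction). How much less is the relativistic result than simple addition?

Classical: u' + v = 0.775 + 0.736 = 1.511c
Relativistic: u = (0.775 + 0.736)/(1 + 0.5704) = 1.511/1.5704 = 0.9622c
Difference: 1.511 - 0.9622 = 0.5488c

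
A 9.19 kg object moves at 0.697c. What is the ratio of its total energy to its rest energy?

E = γmc², E₀ = mc²
E/E₀ = γ = 1/√(1 - 0.697²) = 1.395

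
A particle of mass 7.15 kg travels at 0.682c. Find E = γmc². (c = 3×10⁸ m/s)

γ = 1/√(1 - 0.682²) = 1.3673
mc² = 7.15 × (3×10⁸)² = 6.435×10¹⁷ J
E = γmc² = 1.3673 × 6.435×10¹⁷ = 8.799×10¹⁷ J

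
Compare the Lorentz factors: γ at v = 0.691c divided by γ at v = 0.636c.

γ₁ = 1/√(1 - 0.691²) = 1.3834
γ₂ = 1/√(1 - 0.636²) = 1.2959
γ₁/γ₂ = 1.3834/1.2959 = 1.068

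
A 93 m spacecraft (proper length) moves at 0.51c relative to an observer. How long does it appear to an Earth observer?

Proper length L₀ = 93 m
γ = 1/√(1 - 0.51²) = 1.16255
L = L₀/γ = 93/1.16255 = 80.00 m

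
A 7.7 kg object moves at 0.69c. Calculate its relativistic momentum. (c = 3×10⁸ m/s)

γ = 1/√(1 - 0.69²) = 1.3816
v = 0.69 × 3×10⁸ = 2.070×10⁸ m/s
p = γmv = 1.3816 × 7.7 × 2.070×10⁸ = 2.202×10⁹ kg·m/s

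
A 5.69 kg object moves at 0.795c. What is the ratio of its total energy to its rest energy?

E = γmc², E₀ = mc²
E/E₀ = γ = 1/√(1 - 0.795²) = 1.649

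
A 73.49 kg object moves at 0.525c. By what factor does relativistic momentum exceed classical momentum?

p_rel = γmv, p_class = mv
Ratio = γ = 1/√(1 - 0.525²) = 1.175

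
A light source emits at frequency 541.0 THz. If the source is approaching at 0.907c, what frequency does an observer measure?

β = v/c = 0.907
(1+β)/(1-β) = 1.907/0.093 = 20.505
Doppler factor = √(20.505) = 4.528
f_obs = 541.0 × 4.528 = 2450 THz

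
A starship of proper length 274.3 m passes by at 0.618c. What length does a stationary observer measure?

Proper length L₀ = 274.3 m
γ = 1/√(1 - 0.618²) = 1.272
L = L₀/γ = 274.3/1.272 = 215.6 m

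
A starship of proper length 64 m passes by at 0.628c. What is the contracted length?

Proper length L₀ = 64 m
γ = 1/√(1 - 0.628²) = 1.285
L = L₀/γ = 64/1.285 = 49.81 m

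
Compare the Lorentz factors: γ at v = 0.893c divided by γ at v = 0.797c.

γ₁ = 1/√(1 - 0.893²) = 2.222
γ₂ = 1/√(1 - 0.797²) = 1.656
γ₁/γ₂ = 2.222/1.656 = 1.342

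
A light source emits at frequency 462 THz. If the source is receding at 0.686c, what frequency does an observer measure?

β = v/c = 0.686
(1-β)/(1+β) = 0.314/1.686 = 0.18624
Doppler factor = √(0.18624) = 0.4316
f_obs = 462 × 0.4316 = 199.4 THz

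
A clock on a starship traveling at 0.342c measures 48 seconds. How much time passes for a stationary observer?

Proper time Δt₀ = 48 seconds
γ = 1/√(1 - 0.342²) = 1.0642
Δt = γΔt₀ = 1.0642 × 48 = 51.08 seconds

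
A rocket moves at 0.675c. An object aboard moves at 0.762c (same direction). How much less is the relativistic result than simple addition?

Classical: u' + v = 0.762 + 0.675 = 1.437c
Relativistic: u = (0.762 + 0.675)/(1 + 0.51435) = 1.437/1.51435 = 0.9489c
Difference: 1.437 - 0.9489 = 0.4881c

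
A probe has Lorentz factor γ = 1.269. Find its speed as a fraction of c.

From γ = 1/√(1 - v²/c²):
1/γ² = 1/1.269² = 0.6210
v²/c² = 1 - 0.6210 = 0.3790
v/c = √(0.3790) = 0.6156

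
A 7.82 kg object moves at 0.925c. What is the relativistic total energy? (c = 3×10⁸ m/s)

γ = 1/√(1 - 0.925²) = 2.632
mc² = 7.82 × (3×10⁸)² = 7.038×10¹⁷ J
E = γmc² = 2.632 × 7.038×10¹⁷ = 1.852×10¹⁸ J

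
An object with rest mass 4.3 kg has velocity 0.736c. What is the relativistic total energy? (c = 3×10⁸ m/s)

γ = 1/√(1 - 0.736²) = 1.47715
mc² = 4.3 × (3×10⁸)² = 3.870×10¹⁷ J
E = γmc² = 1.47715 × 3.870×10¹⁷ = 5.717×10¹⁷ J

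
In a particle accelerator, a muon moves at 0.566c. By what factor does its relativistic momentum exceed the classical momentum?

p_rel = γmv, p_class = mv
Ratio = γ = 1/√(1 - 0.566²)
= 1/√(0.679644) = 1.213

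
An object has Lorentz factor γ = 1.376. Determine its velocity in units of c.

From γ = 1/√(1 - v²/c²):
1/γ² = 1/1.376² = 0.5282
v²/c² = 1 - 0.5282 = 0.4718
v/c = √(0.4718) = 0.6869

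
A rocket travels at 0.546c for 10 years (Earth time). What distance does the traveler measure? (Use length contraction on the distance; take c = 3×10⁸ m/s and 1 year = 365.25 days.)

Earth distance: d = v × t = 0.546c × 10 yr = 5.1691×10¹⁶ m
γ = 1.1936
d' = d/γ = 5.1691×10¹⁶/1.1936 = 4.331×10¹⁶ m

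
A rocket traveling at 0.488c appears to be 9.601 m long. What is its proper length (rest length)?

Contracted length L = 9.601 m
γ = 1/√(1 - 0.488²) = 1.146
L₀ = γL = 1.146 × 9.601 = 11.00 m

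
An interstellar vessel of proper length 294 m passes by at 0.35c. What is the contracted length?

Proper length L₀ = 294 m
γ = 1/√(1 - 0.35²) = 1.0675
L = L₀/γ = 294/1.0675 = 275.4 m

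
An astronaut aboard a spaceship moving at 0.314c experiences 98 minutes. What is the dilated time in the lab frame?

Proper time Δt₀ = 98 minutes
γ = 1/√(1 - 0.314²) = 1.053
Δt = γΔt₀ = 1.053 × 98 = 103.2 minutes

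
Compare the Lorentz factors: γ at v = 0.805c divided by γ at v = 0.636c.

γ₁ = 1/√(1 - 0.805²) = 1.686
γ₂ = 1/√(1 - 0.636²) = 1.296
γ₁/γ₂ = 1.686/1.296 = 1.301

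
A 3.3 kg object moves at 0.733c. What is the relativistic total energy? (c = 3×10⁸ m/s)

γ = 1/√(1 - 0.733²) = 1.470
mc² = 3.3 × (3×10⁸)² = 2.970×10¹⁷ J
E = γmc² = 1.470 × 2.970×10¹⁷ = 4.366×10¹⁷ J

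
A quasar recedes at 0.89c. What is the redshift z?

β = 0.89
(1+β)/(1-β) = 1.89/0.11 = 17.18
√(17.18) = 4.145
z = 4.145 - 1 = 3.145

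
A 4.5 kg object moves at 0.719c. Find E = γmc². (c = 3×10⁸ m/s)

γ = 1/√(1 - 0.719²) = 1.4388
mc² = 4.5 × (3×10⁸)² = 4.050×10¹⁷ J
E = γmc² = 1.4388 × 4.050×10¹⁷ = 5.827×10¹⁷ J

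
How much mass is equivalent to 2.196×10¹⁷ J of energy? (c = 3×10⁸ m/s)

From E = mc², we get m = E/c²
c² = (3×10⁸)² = 9×10¹⁶ m²/s²
m = 2.196×10¹⁷ / 9×10¹⁶ = 2.440 kg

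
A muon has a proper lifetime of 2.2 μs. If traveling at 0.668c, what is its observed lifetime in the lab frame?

Proper lifetime τ₀ = 2.2 μs
γ = 1/√(1 - 0.668²) = 1.3438
τ = γτ₀ = 1.3438 × 2.2 μs = 2.956 μs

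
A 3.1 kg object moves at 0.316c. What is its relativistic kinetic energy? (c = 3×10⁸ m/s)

γ = 1/√(1 - 0.316²) = 1.05401
γ - 1 = 0.05401
KE = (γ-1)mc² = 0.05401 × 3.1 × (3×10⁸)² = 1.507×10¹⁶ J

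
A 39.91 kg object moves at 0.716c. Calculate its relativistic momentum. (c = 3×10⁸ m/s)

γ = 1/√(1 - 0.716²) = 1.432
v = 0.716 × 3×10⁸ = 2.148×10⁸ m/s
p = γmv = 1.432 × 39.91 × 2.148×10⁸ = 1.228×10¹⁰ kg·m/s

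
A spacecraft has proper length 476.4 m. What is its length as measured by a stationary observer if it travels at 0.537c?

Proper length L₀ = 476.4 m
γ = 1/√(1 - 0.537²) = 1.1854
L = L₀/γ = 476.4/1.1854 = 401.9 m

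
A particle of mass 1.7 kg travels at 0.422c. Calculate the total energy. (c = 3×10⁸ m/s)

γ = 1/√(1 - 0.422²) = 1.103
mc² = 1.7 × (3×10⁸)² = 1.530×10¹⁷ J
E = γmc² = 1.103 × 1.530×10¹⁷ = 1.688×10¹⁷ J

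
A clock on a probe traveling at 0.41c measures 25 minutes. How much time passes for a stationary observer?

Proper time Δt₀ = 25 minutes
γ = 1/√(1 - 0.41²) = 1.0964
Δt = γΔt₀ = 1.0964 × 25 = 27.41 minutes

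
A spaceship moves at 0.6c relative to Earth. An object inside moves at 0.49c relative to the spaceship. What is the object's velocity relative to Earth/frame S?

u = (u' + v)/(1 + u'v/c²)
Numerator: 0.49 + 0.6 = 1.09
Denominator: 1 + 0.294 = 1.294
u = 1.09/1.294 = 0.8423c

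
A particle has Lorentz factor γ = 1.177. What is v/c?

From γ = 1/√(1 - v²/c²):
1/γ² = 1/1.177² = 0.7219
v²/c² = 1 - 0.7219 = 0.2781
v/c = √(0.2781) = 0.5274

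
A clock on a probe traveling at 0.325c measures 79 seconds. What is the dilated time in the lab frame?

Proper time Δt₀ = 79 seconds
γ = 1/√(1 - 0.325²) = 1.0574
Δt = γΔt₀ = 1.0574 × 79 = 83.53 seconds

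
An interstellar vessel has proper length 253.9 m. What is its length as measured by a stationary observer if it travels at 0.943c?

Proper length L₀ = 253.9 m
γ = 1/√(1 - 0.943²) = 3.0049
L = L₀/γ = 253.9/3.0049 = 84.50 m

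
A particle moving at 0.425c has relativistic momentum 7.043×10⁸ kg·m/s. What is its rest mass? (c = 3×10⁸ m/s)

γ = 1/√(1 - 0.425²) = 1.1047
v = 0.425 × 3×10⁸ = 1.275×10⁸ m/s
m = p/(γv) = 7.043×10⁸/(1.1047 × 1.275×10⁸) = 5.000 kg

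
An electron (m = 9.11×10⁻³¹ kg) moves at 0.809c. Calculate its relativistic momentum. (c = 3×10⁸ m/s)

γ = 1/√(1 - 0.809²) = 1.701
v = 0.809 × 3×10⁸ = 2.427×10⁸ m/s
p = γmv = 1.701 × 9.11×10⁻³¹ × 2.427×10⁸ = 3.761×10⁻²² kg·m/s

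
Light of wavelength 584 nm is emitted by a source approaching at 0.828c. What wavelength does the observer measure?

β = 0.828
Wavelength Doppler factor = √(0.172/1.828) = √(0.09409) = 0.3067
λ_obs = 584 × 0.3067 = 179.1 nm (blueshift)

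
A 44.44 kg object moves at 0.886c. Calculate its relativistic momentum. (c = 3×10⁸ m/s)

γ = 1/√(1 - 0.886²) = 2.1566
v = 0.886 × 3×10⁸ = 2.658×10⁸ m/s
p = γmv = 2.1566 × 44.44 × 2.658×10⁸ = 2.547×10¹⁰ kg·m/s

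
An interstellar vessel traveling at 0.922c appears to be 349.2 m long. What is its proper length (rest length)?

Contracted length L = 349.2 m
γ = 1/√(1 - 0.922²) = 2.5827
L₀ = γL = 2.5827 × 349.2 = 901.9 m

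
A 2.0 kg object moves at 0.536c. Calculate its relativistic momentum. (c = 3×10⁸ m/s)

γ = 1/√(1 - 0.536²) = 1.1845
v = 0.536 × 3×10⁸ = 1.608×10⁸ m/s
p = γmv = 1.1845 × 2.0 × 1.608×10⁸ = 3.809×10⁸ kg·m/s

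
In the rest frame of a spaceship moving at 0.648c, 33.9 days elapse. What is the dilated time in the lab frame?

Proper time Δt₀ = 33.9 days
γ = 1/√(1 - 0.648²) = 1.313
Δt = γΔt₀ = 1.313 × 33.9 = 44.51 days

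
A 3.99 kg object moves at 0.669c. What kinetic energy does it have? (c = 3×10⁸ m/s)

γ = 1/√(1 - 0.669²) = 1.3454
γ - 1 = 0.3454
KE = (γ-1)mc² = 0.3454 × 3.99 × (3×10⁸)² = 1.240×10¹⁷ J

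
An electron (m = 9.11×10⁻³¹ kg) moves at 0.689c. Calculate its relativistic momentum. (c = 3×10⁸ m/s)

γ = 1/√(1 - 0.689²) = 1.3798
v = 0.689 × 3×10⁸ = 2.067×10⁸ m/s
p = γmv = 1.3798 × 9.11×10⁻³¹ × 2.067×10⁸ = 2.598×10⁻²² kg·m/s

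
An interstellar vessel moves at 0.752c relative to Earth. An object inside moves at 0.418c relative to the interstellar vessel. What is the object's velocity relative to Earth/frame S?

u = (u' + v)/(1 + u'v/c²)
Numerator: 0.418 + 0.752 = 1.17
Denominator: 1 + 0.314336 = 1.314336
u = 1.17/1.314336 = 0.8902c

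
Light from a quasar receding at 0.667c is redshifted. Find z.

β = 0.667
(1+β)/(1-β) = 1.667/0.333 = 5.006
√(5.006) = 2.237
z = 2.237 - 1 = 1.237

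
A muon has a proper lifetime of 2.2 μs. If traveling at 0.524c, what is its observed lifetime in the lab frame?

Proper lifetime τ₀ = 2.2 μs
γ = 1/√(1 - 0.524²) = 1.174
τ = γτ₀ = 1.174 × 2.2 μs = 2.583 μs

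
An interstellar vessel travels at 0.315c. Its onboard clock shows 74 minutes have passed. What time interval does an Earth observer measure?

Proper time Δt₀ = 74 minutes
γ = 1/√(1 - 0.315²) = 1.0536
Δt = γΔt₀ = 1.0536 × 74 = 77.97 minutes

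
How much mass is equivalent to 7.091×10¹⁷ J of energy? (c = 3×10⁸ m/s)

From E = mc², we get m = E/c²
c² = (3×10⁸)² = 9×10¹⁶ m²/s²
m = 7.091×10¹⁷ / 9×10¹⁶ = 7.879 kg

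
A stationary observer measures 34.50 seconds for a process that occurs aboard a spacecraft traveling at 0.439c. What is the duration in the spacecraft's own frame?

Dilated time Δt = 34.50 seconds
γ = 1/√(1 - 0.439²) = 1.113
Δt₀ = Δt/γ = 34.50/1.113 = 31.00 seconds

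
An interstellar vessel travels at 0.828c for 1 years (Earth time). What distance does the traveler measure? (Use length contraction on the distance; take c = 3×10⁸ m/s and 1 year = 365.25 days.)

Earth distance: d = v × t = 0.828c × 1 yr = 7.8389×10¹⁵ m
γ = 1.7834
d' = d/γ = 7.8389×10¹⁵/1.7834 = 4.395×10¹⁵ m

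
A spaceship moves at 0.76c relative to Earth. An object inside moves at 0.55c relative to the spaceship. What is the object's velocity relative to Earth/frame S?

u = (u' + v)/(1 + u'v/c²)
Numerator: 0.55 + 0.76 = 1.31
Denominator: 1 + 0.418 = 1.418
u = 1.31/1.418 = 0.9238c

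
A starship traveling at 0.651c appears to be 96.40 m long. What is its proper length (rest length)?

Contracted length L = 96.40 m
γ = 1/√(1 - 0.651²) = 1.317
L₀ = γL = 1.317 × 96.40 = 127.0 m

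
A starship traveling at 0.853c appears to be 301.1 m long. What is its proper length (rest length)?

Contracted length L = 301.1 m
γ = 1/√(1 - 0.853²) = 1.916
L₀ = γL = 1.916 × 301.1 = 576.9 m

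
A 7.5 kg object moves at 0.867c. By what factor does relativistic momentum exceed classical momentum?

p_rel = γmv, p_class = mv
Ratio = γ = 1/√(1 - 0.867²) = 2.007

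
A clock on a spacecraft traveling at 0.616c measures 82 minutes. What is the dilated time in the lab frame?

Proper time Δt₀ = 82 minutes
γ = 1/√(1 - 0.616²) = 1.269
Δt = γΔt₀ = 1.269 × 82 = 104.1 minutes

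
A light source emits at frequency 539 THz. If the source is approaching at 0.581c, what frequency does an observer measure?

β = v/c = 0.581
(1+β)/(1-β) = 1.581/0.419 = 3.773
Doppler factor = √(3.773) = 1.942
f_obs = 539 × 1.942 = 1047 THz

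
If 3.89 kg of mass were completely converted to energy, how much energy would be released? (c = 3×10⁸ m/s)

Using E = mc²:
c² = (3×10⁸)² = 9×10¹⁶ m²/s²
E = 3.89 × 9×10¹⁶ = 3.501×10¹⁷ J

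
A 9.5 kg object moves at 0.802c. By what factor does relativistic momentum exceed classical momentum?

p_rel = γmv, p_class = mv
Ratio = γ = 1/√(1 - 0.802²) = 1.674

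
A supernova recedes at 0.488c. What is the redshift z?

β = 0.488
(1+β)/(1-β) = 1.488/0.512 = 2.9063
√(2.9063) = 1.7048
z = 1.7048 - 1 = 0.7048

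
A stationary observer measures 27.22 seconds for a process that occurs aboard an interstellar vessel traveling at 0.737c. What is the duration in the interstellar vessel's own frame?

Dilated time Δt = 27.22 seconds
γ = 1/√(1 - 0.737²) = 1.4795
Δt₀ = Δt/γ = 27.22/1.4795 = 18.40 seconds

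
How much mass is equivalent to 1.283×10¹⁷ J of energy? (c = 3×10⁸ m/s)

From E = mc², we get m = E/c²
c² = (3×10⁸)² = 9×10¹⁶ m²/s²
m = 1.283×10¹⁷ / 9×10¹⁶ = 1.426 kg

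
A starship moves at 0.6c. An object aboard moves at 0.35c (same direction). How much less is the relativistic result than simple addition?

Classical: u' + v = 0.35 + 0.6 = 0.95c
Relativistic: u = (0.35 + 0.6)/(1 + 0.21) = 0.95/1.21 = 0.7851c
Difference: 0.95 - 0.7851 = 0.1649c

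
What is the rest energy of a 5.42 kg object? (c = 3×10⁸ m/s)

c² = (3×10⁸)² = 9.000×10¹⁶ m²/s²
E₀ = mc² = 5.42 × 9.000×10¹⁶ = 4.878×10¹⁷ J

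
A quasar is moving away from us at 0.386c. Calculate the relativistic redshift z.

β = 0.386
(1+β)/(1-β) = 1.386/0.614 = 2.2573
√(2.2573) = 1.5024
z = 1.5024 - 1 = 0.5024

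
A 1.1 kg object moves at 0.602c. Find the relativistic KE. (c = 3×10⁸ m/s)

γ = 1/√(1 - 0.602²) = 1.25235
γ - 1 = 0.25235
KE = (γ-1)mc² = 0.25235 × 1.1 × (3×10⁸)² = 2.498×10¹⁶ J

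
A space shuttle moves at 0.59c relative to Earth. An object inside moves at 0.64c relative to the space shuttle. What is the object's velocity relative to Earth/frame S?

u = (u' + v)/(1 + u'v/c²)
Numerator: 0.64 + 0.59 = 1.23
Denominator: 1 + 0.3776 = 1.3776
u = 1.23/1.3776 = 0.8929c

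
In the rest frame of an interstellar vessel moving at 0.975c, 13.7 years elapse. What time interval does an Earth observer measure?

Proper time Δt₀ = 13.7 years
γ = 1/√(1 - 0.975²) = 4.500
Δt = γΔt₀ = 4.500 × 13.7 = 61.65 years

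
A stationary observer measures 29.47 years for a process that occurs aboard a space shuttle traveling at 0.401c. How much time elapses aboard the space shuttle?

Dilated time Δt = 29.47 years
γ = 1/√(1 - 0.401²) = 1.0916
Δt₀ = Δt/γ = 29.47/1.0916 = 27.00 years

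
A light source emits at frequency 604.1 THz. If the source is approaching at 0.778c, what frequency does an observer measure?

β = v/c = 0.778
(1+β)/(1-β) = 1.778/0.222 = 8.009
Doppler factor = √(8.009) = 2.830
f_obs = 604.1 × 2.830 = 1710 THz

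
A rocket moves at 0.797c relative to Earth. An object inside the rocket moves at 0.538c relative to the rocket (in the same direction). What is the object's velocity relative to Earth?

u = (u' + v)/(1 + u'v/c²)
Numerator: 0.538 + 0.797 = 1.335
Denominator: 1 + 0.428786 = 1.428786
u = 1.335/1.428786 = 0.9344c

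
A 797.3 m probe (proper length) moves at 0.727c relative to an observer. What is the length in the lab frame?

Proper length L₀ = 797.3 m
γ = 1/√(1 - 0.727²) = 1.45637
L = L₀/γ = 797.3/1.45637 = 547.5 m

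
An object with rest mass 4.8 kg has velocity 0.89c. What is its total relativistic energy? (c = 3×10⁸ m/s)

γ = 1/√(1 - 0.89²) = 2.1932
mc² = 4.8 × (3×10⁸)² = 4.320×10¹⁷ J
E = γmc² = 2.1932 × 4.320×10¹⁷ = 9.475×10¹⁷ J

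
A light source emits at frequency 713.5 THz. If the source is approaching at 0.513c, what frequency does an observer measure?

β = v/c = 0.513
(1+β)/(1-β) = 1.513/0.487 = 3.107
Doppler factor = √(3.107) = 1.763
f_obs = 713.5 × 1.763 = 1258 THz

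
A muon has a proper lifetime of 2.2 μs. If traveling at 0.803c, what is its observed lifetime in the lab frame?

Proper lifetime τ₀ = 2.2 μs
γ = 1/√(1 - 0.803²) = 1.6779
τ = γτ₀ = 1.6779 × 2.2 μs = 3.691 μs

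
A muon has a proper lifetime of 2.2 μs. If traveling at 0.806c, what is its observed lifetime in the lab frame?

Proper lifetime τ₀ = 2.2 μs
γ = 1/√(1 - 0.806²) = 1.6894
τ = γτ₀ = 1.6894 × 2.2 μs = 3.717 μs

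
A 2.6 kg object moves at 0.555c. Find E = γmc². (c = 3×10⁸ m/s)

γ = 1/√(1 - 0.555²) = 1.202
mc² = 2.6 × (3×10⁸)² = 2.340×10¹⁷ J
E = γmc² = 1.202 × 2.340×10¹⁷ = 2.813×10¹⁷ J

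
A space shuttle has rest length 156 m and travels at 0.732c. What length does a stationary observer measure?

Proper length L₀ = 156 m
γ = 1/√(1 - 0.732²) = 1.468
L = L₀/γ = 156/1.468 = 106.3 m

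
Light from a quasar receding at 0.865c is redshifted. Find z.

β = 0.865
(1+β)/(1-β) = 1.865/0.135 = 13.815
√(13.815) = 3.717
z = 3.717 - 1 = 2.717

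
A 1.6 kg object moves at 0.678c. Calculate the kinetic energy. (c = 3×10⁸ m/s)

γ = 1/√(1 - 0.678²) = 1.3604
γ - 1 = 0.3604
KE = (γ-1)mc² = 0.3604 × 1.6 × (3×10⁸)² = 5.190×10¹⁶ J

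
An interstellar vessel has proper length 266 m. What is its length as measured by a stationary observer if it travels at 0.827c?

Proper length L₀ = 266 m
γ = 1/√(1 - 0.827²) = 1.779
L = L₀/γ = 266/1.779 = 149.5 m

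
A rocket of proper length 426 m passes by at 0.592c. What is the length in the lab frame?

Proper length L₀ = 426 m
γ = 1/√(1 - 0.592²) = 1.241
L = L₀/γ = 426/1.241 = 343.3 m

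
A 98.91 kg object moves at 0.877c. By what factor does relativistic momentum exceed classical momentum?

p_rel = γmv, p_class = mv
Ratio = γ = 1/√(1 - 0.877²) = 2.081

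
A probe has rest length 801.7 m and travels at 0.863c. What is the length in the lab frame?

Proper length L₀ = 801.7 m
γ = 1/√(1 - 0.863²) = 1.9794
L = L₀/γ = 801.7/1.9794 = 405.0 m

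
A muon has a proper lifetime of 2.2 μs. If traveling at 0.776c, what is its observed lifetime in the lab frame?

Proper lifetime τ₀ = 2.2 μs
γ = 1/√(1 - 0.776²) = 1.5855
τ = γτ₀ = 1.5855 × 2.2 μs = 3.488 μs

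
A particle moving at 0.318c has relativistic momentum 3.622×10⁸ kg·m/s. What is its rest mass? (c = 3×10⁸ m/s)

γ = 1/√(1 - 0.318²) = 1.05475
v = 0.318 × 3×10⁸ = 9.540×10⁷ m/s
m = p/(γv) = 3.622×10⁸/(1.05475 × 9.540×10⁷) = 3.600 kg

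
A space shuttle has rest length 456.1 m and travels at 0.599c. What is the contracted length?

Proper length L₀ = 456.1 m
γ = 1/√(1 - 0.599²) = 1.249
L = L₀/γ = 456.1/1.249 = 365.2 m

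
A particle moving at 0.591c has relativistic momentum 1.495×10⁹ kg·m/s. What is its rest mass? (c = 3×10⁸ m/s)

γ = 1/√(1 - 0.591²) = 1.2397
v = 0.591 × 3×10⁸ = 1.773×10⁸ m/s
m = p/(γv) = 1.495×10⁹/(1.2397 × 1.773×10⁸) = 6.802 kg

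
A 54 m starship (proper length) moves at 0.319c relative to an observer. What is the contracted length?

Proper length L₀ = 54 m
γ = 1/√(1 - 0.319²) = 1.055
L = L₀/γ = 54/1.055 = 51.18 m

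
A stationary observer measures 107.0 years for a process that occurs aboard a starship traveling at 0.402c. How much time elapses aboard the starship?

Dilated time Δt = 107.0 years
γ = 1/√(1 - 0.402²) = 1.09213
Δt₀ = Δt/γ = 107.0/1.09213 = 97.97 years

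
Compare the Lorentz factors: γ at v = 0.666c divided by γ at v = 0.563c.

γ₁ = 1/√(1 - 0.666²) = 1.341
γ₂ = 1/√(1 - 0.563²) = 1.210
γ₁/γ₂ = 1.341/1.210 = 1.108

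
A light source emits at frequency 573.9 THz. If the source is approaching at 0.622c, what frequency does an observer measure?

β = v/c = 0.622
(1+β)/(1-β) = 1.622/0.378 = 4.291
Doppler factor = √(4.291) = 2.071
f_obs = 573.9 × 2.071 = 1189 THz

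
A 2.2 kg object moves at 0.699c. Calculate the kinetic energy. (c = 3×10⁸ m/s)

γ = 1/√(1 - 0.699²) = 1.3984
γ - 1 = 0.3984
KE = (γ-1)mc² = 0.3984 × 2.2 × (3×10⁸)² = 7.888×10¹⁶ J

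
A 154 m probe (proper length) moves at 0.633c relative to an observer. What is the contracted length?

Proper length L₀ = 154 m
γ = 1/√(1 - 0.633²) = 1.292
L = L₀/γ = 154/1.292 = 119.2 m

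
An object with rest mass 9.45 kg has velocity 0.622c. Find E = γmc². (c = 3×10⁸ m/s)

γ = 1/√(1 - 0.622²) = 1.277
mc² = 9.45 × (3×10⁸)² = 8.505×10¹⁷ J
E = γmc² = 1.277 × 8.505×10¹⁷ = 1.086×10¹⁸ J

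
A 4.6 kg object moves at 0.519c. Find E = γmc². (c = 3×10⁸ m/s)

γ = 1/√(1 - 0.519²) = 1.1699
mc² = 4.6 × (3×10⁸)² = 4.140×10¹⁷ J
E = γmc² = 1.1699 × 4.140×10¹⁷ = 4.843×10¹⁷ J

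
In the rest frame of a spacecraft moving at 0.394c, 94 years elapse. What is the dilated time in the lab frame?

Proper time Δt₀ = 94 years
γ = 1/√(1 - 0.394²) = 1.088
Δt = γΔt₀ = 1.088 × 94 = 102.3 years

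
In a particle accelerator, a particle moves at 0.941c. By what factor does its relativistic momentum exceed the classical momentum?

p_rel = γmv, p_class = mv
Ratio = γ = 1/√(1 - 0.941²)
= 1/√(0.114519) = 2.955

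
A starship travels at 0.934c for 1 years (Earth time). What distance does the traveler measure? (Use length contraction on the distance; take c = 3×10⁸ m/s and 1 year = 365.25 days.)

Earth distance: d = v × t = 0.934c × 1 yr = 8.842×10¹⁵ m
γ = 2.799
d' = d/γ = 8.842×10¹⁵/2.799 = 3.159×10¹⁵ m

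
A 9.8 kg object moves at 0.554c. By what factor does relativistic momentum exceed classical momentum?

p_rel = γmv, p_class = mv
Ratio = γ = 1/√(1 - 0.554²) = 1.201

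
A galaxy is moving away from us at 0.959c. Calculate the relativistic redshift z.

β = 0.959
(1+β)/(1-β) = 1.959/0.041 = 47.78
√(47.78) = 6.912
z = 6.912 - 1 = 5.912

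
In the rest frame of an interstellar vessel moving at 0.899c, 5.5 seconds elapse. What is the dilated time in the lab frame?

Proper time Δt₀ = 5.5 seconds
γ = 1/√(1 - 0.899²) = 2.283
Δt = γΔt₀ = 2.283 × 5.5 = 12.56 seconds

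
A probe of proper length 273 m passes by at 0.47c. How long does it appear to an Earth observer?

Proper length L₀ = 273 m
γ = 1/√(1 - 0.47²) = 1.133
L = L₀/γ = 273/1.133 = 241.0 m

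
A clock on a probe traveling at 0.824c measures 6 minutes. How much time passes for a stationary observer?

Proper time Δt₀ = 6 minutes
γ = 1/√(1 - 0.824²) = 1.765
Δt = γΔt₀ = 1.765 × 6 = 10.59 minutes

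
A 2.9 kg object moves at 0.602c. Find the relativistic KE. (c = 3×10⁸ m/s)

γ = 1/√(1 - 0.602²) = 1.25235
γ - 1 = 0.25235
KE = (γ-1)mc² = 0.25235 × 2.9 × (3×10⁸)² = 6.586×10¹⁶ J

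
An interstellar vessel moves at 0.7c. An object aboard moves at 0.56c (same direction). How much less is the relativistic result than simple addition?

Classical: u' + v = 0.56 + 0.7 = 1.26c
Relativistic: u = (0.56 + 0.7)/(1 + 0.392) = 1.26/1.392 = 0.9052c
Difference: 1.26 - 0.9052 = 0.3548c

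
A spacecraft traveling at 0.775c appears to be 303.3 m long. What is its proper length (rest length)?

Contracted length L = 303.3 m
γ = 1/√(1 - 0.775²) = 1.5824
L₀ = γL = 1.5824 × 303.3 = 479.9 m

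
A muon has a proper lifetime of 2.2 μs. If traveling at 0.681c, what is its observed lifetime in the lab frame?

Proper lifetime τ₀ = 2.2 μs
γ = 1/√(1 - 0.681²) = 1.3656
τ = γτ₀ = 1.3656 × 2.2 μs = 3.004 μs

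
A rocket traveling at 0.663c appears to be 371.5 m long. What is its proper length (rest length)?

Contracted length L = 371.5 m
γ = 1/√(1 - 0.663²) = 1.3358
L₀ = γL = 1.3358 × 371.5 = 496.2 m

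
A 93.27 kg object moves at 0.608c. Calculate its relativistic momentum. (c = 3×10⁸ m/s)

γ = 1/√(1 - 0.608²) = 1.2595
v = 0.608 × 3×10⁸ = 1.824×10⁸ m/s
p = γmv = 1.2595 × 93.27 × 1.824×10⁸ = 2.143×10¹⁰ kg·m/s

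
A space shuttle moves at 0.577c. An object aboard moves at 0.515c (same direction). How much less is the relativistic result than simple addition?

Classical: u' + v = 0.515 + 0.577 = 1.092c
Relativistic: u = (0.515 + 0.577)/(1 + 0.297155) = 1.092/1.297155 = 0.8418c
Difference: 1.092 - 0.8418 = 0.2502c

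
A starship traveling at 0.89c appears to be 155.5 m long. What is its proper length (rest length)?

Contracted length L = 155.5 m
γ = 1/√(1 - 0.89²) = 2.193
L₀ = γL = 2.193 × 155.5 = 341.0 m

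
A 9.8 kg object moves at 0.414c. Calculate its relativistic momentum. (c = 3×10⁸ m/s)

γ = 1/√(1 - 0.414²) = 1.0986
v = 0.414 × 3×10⁸ = 1.242×10⁸ m/s
p = γmv = 1.0986 × 9.8 × 1.242×10⁸ = 1.337×10⁹ kg·m/s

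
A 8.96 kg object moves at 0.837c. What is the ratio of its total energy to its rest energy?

E = γmc², E₀ = mc²
E/E₀ = γ = 1/√(1 - 0.837²) = 1.827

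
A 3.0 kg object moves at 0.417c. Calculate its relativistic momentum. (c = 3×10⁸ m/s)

γ = 1/√(1 - 0.417²) = 1.1002
v = 0.417 × 3×10⁸ = 1.251×10⁸ m/s
p = γmv = 1.1002 × 3.0 × 1.251×10⁸ = 4.129×10⁸ kg·m/s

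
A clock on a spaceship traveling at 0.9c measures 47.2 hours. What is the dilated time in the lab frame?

Proper time Δt₀ = 47.2 hours
γ = 1/√(1 - 0.9²) = 2.294
Δt = γΔt₀ = 2.294 × 47.2 = 108.3 hours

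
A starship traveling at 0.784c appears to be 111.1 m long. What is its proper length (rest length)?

Contracted length L = 111.1 m
γ = 1/√(1 - 0.784²) = 1.611
L₀ = γL = 1.611 × 111.1 = 179.0 m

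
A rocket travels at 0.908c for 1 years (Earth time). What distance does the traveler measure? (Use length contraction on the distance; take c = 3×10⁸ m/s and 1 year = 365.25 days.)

Earth distance: d = v × t = 0.908c × 1 yr = 8.5963×10¹⁵ m
γ = 2.3868
d' = d/γ = 8.5963×10¹⁵/2.3868 = 3.602×10¹⁵ m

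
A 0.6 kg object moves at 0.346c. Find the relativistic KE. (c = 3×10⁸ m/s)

γ = 1/√(1 - 0.346²) = 1.06583
γ - 1 = 0.06583
KE = (γ-1)mc² = 0.06583 × 0.6 × (3×10⁸)² = 3.555×10¹⁵ J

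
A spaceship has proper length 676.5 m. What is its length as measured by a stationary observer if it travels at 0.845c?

Proper length L₀ = 676.5 m
γ = 1/√(1 - 0.845²) = 1.870
L = L₀/γ = 676.5/1.870 = 361.8 m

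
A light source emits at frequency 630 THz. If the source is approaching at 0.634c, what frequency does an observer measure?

β = v/c = 0.634
(1+β)/(1-β) = 1.634/0.366 = 4.464
Doppler factor = √(4.464) = 2.113
f_obs = 630 × 2.113 = 1331 THz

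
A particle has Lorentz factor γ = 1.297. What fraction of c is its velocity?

From γ = 1/√(1 - v²/c²):
1/γ² = 1/1.297² = 0.5945
v²/c² = 1 - 0.5945 = 0.4055
v/c = √(0.4055) = 0.6368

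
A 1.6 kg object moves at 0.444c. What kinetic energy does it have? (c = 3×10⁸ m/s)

γ = 1/√(1 - 0.444²) = 1.11604
γ - 1 = 0.11604
KE = (γ-1)mc² = 0.11604 × 1.6 × (3×10⁸)² = 1.671×10¹⁶ J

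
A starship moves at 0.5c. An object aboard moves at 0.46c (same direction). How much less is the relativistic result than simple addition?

Classical: u' + v = 0.46 + 0.5 = 0.96c
Relativistic: u = (0.46 + 0.5)/(1 + 0.23) = 0.96/1.23 = 0.7805c
Difference: 0.96 - 0.7805 = 0.1795c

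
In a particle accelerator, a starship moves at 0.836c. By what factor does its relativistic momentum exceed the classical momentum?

p_rel = γmv, p_class = mv
Ratio = γ = 1/√(1 - 0.836²)
= 1/√(0.301104) = 1.822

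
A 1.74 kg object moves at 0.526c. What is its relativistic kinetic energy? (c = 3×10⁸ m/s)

γ = 1/√(1 - 0.526²) = 1.1758
γ - 1 = 0.1758
KE = (γ-1)mc² = 0.1758 × 1.74 × (3×10⁸)² = 2.753×10¹⁶ J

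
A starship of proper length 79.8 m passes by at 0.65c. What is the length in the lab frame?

Proper length L₀ = 79.8 m
γ = 1/√(1 - 0.65²) = 1.316
L = L₀/γ = 79.8/1.316 = 60.64 m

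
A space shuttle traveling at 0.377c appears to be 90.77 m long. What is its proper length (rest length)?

Contracted length L = 90.77 m
γ = 1/√(1 - 0.377²) = 1.0797
L₀ = γL = 1.0797 × 90.77 = 98.00 m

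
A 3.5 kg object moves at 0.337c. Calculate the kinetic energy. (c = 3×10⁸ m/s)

γ = 1/√(1 - 0.337²) = 1.06213
γ - 1 = 0.06213
KE = (γ-1)mc² = 0.06213 × 3.5 × (3×10⁸)² = 1.957×10¹⁶ J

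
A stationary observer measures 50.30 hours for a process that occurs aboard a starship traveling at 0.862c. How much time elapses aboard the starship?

Dilated time Δt = 50.30 hours
γ = 1/√(1 - 0.862²) = 1.9727
Δt₀ = Δt/γ = 50.30/1.9727 = 25.50 hours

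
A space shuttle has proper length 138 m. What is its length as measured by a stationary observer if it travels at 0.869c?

Proper length L₀ = 138 m
γ = 1/√(1 - 0.869²) = 2.021
L = L₀/γ = 138/2.021 = 68.28 m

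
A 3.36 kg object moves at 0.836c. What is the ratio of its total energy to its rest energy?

E = γmc², E₀ = mc²
E/E₀ = γ = 1/√(1 - 0.836²) = 1.822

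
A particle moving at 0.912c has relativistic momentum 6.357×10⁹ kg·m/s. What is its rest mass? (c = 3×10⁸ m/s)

γ = 1/√(1 - 0.912²) = 2.4379
v = 0.912 × 3×10⁸ = 2.736×10⁸ m/s
m = p/(γv) = 6.357×10⁹/(2.4379 × 2.736×10⁸) = 9.531 kg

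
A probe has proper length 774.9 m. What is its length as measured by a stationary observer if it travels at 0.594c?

Proper length L₀ = 774.9 m
γ = 1/√(1 - 0.594²) = 1.243
L = L₀/γ = 774.9/1.243 = 623.4 m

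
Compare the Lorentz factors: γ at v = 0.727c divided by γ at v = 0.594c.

γ₁ = 1/√(1 - 0.727²) = 1.4564
γ₂ = 1/√(1 - 0.594²) = 1.2431
γ₁/γ₂ = 1.4564/1.2431 = 1.172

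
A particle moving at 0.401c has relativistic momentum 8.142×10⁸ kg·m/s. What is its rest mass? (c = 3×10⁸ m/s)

γ = 1/√(1 - 0.401²) = 1.0916
v = 0.401 × 3×10⁸ = 1.203×10⁸ m/s
m = p/(γv) = 8.142×10⁸/(1.0916 × 1.203×10⁸) = 6.200 kg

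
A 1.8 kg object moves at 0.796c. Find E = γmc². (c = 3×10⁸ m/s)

γ = 1/√(1 - 0.796²) = 1.652
mc² = 1.8 × (3×10⁸)² = 1.620×10¹⁷ J
E = γmc² = 1.652 × 1.620×10¹⁷ = 2.676×10¹⁷ J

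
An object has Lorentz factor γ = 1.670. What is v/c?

From γ = 1/√(1 - v²/c²):
1/γ² = 1/1.670² = 0.3586
v²/c² = 1 - 0.3586 = 0.6414
v/c = √(0.6414) = 0.8009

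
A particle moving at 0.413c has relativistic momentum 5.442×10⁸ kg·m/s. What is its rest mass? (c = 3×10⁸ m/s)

γ = 1/√(1 - 0.413²) = 1.098
v = 0.413 × 3×10⁸ = 1.239×10⁸ m/s
m = p/(γv) = 5.442×10⁸/(1.098 × 1.239×10⁸) = 4.000 kg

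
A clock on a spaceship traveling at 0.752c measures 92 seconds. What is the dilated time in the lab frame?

Proper time Δt₀ = 92 seconds
γ = 1/√(1 - 0.752²) = 1.517
Δt = γΔt₀ = 1.517 × 92 = 139.6 seconds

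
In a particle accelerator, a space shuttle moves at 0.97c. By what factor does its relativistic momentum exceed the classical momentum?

p_rel = γmv, p_class = mv
Ratio = γ = 1/√(1 - 0.97²)
= 1/√(0.0591) = 4.113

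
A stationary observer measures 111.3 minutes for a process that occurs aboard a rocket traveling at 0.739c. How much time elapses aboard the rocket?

Dilated time Δt = 111.3 minutes
γ = 1/√(1 - 0.739²) = 1.4843
Δt₀ = Δt/γ = 111.3/1.4843 = 74.98 minutes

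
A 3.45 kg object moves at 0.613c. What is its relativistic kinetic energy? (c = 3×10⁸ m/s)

γ = 1/√(1 - 0.613²) = 1.2657
γ - 1 = 0.2657
KE = (γ-1)mc² = 0.2657 × 3.45 × (3×10⁸)² = 8.250×10¹⁶ J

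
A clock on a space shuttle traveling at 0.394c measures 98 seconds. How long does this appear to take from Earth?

Proper time Δt₀ = 98 seconds
γ = 1/√(1 - 0.394²) = 1.088
Δt = γΔt₀ = 1.088 × 98 = 106.6 seconds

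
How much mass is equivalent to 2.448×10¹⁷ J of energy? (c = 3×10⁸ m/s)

From E = mc², we get m = E/c²
c² = (3×10⁸)² = 9×10¹⁶ m²/s²
m = 2.448×10¹⁷ / 9×10¹⁶ = 2.720 kg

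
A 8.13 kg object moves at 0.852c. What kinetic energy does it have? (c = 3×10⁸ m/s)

γ = 1/√(1 - 0.852²) = 1.9101
γ - 1 = 0.9101
KE = (γ-1)mc² = 0.9101 × 8.13 × (3×10⁸)² = 6.659×10¹⁷ J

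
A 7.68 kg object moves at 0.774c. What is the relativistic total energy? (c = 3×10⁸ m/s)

γ = 1/√(1 - 0.774²) = 1.5793
mc² = 7.68 × (3×10⁸)² = 6.912×10¹⁷ J
E = γmc² = 1.5793 × 6.912×10¹⁷ = 1.092×10¹⁸ J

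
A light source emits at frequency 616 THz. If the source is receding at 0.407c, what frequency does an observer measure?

β = v/c = 0.407
(1-β)/(1+β) = 0.593/1.407 = 0.4215
Doppler factor = √(0.4215) = 0.6492
f_obs = 616 × 0.6492 = 399.9 THz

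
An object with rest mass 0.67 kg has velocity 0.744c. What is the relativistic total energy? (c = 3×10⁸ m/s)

γ = 1/√(1 - 0.744²) = 1.496604
mc² = 0.67 × (3×10⁸)² = 6.030×10¹⁶ J
E = γmc² = 1.496604 × 6.030×10¹⁶ = 9.025×10¹⁶ J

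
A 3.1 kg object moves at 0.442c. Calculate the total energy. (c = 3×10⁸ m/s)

γ = 1/√(1 - 0.442²) = 1.1148
mc² = 3.1 × (3×10⁸)² = 2.790×10¹⁷ J
E = γmc² = 1.1148 × 2.790×10¹⁷ = 3.110×10¹⁷ J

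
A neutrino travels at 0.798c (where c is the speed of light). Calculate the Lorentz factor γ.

v/c = 0.798, so (v/c)² = 0.636804
1 - (v/c)² = 0.363196
γ = 1/√(0.363196) = 1.659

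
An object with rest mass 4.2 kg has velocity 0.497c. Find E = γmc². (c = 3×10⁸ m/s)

γ = 1/√(1 - 0.497²) = 1.1524
mc² = 4.2 × (3×10⁸)² = 3.780×10¹⁷ J
E = γmc² = 1.1524 × 3.780×10¹⁷ = 4.356×10¹⁷ J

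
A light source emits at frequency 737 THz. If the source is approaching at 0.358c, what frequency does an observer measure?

β = v/c = 0.358
(1+β)/(1-β) = 1.358/0.642 = 2.115
Doppler factor = √(2.115) = 1.454
f_obs = 737 × 1.454 = 1072 THz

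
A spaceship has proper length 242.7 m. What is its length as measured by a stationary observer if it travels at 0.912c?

Proper length L₀ = 242.7 m
γ = 1/√(1 - 0.912²) = 2.438
L = L₀/γ = 242.7/2.438 = 99.55 m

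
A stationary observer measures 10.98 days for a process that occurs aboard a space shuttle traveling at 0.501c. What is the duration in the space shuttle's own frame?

Dilated time Δt = 10.98 days
γ = 1/√(1 - 0.501²) = 1.15547
Δt₀ = Δt/γ = 10.98/1.15547 = 9.503 days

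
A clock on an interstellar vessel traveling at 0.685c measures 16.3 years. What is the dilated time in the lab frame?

Proper time Δt₀ = 16.3 years
γ = 1/√(1 - 0.685²) = 1.3726
Δt = γΔt₀ = 1.3726 × 16.3 = 22.37 years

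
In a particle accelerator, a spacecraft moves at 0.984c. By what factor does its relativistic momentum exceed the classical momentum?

p_rel = γmv, p_class = mv
Ratio = γ = 1/√(1 - 0.984²)
= 1/√(0.031744) = 5.613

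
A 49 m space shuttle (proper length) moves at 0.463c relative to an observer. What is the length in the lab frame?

Proper length L₀ = 49 m
γ = 1/√(1 - 0.463²) = 1.1282
L = L₀/γ = 49/1.1282 = 43.43 m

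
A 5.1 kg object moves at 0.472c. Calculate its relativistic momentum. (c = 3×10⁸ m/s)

γ = 1/√(1 - 0.472²) = 1.1343
v = 0.472 × 3×10⁸ = 1.416×10⁸ m/s
p = γmv = 1.1343 × 5.1 × 1.416×10⁸ = 8.191×10⁸ kg·m/s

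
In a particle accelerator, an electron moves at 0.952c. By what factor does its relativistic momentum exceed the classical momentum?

p_rel = γmv, p_class = mv
Ratio = γ = 1/√(1 - 0.952²)
= 1/√(0.093696) = 3.267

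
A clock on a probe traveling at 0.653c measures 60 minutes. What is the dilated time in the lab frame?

Proper time Δt₀ = 60 minutes
γ = 1/√(1 - 0.653²) = 1.3204
Δt = γΔt₀ = 1.3204 × 60 = 79.22 minutes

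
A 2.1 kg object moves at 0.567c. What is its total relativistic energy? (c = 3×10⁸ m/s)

γ = 1/√(1 - 0.567²) = 1.214
mc² = 2.1 × (3×10⁸)² = 1.890×10¹⁷ J
E = γmc² = 1.214 × 1.890×10¹⁷ = 2.294×10¹⁷ J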